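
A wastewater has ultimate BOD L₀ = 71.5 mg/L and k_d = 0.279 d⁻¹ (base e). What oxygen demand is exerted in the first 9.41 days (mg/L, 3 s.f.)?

y_t = L₀(1 − e^(−k_d t)) = 71.5 × (1 − e^(−0.279×9.41))
= 71.5 × (1 − 0.07241) = 71.5 × 0.9276 = 66.32 mg/L.

y ≈ 66.3 mg/L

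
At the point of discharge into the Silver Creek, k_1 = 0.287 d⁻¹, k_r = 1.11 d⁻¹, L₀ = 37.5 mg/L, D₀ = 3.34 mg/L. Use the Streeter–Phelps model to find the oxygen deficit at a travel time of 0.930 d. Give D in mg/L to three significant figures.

D ≈ 6.55 mg/L

k_1 L₀/(k_r−k_1) = 0.287×37.5/(1.11−0.287) = 10.76/0.8230 = 13.08 mg/L.
e^(−k_1 t) = e^(−0.287×0.9300) = 0.7657; e^(−k_r t) = e^(−1.11×0.9300) = 0.3562.
D = 13.08 × (0.7657 − 0.3562) + 3.34 × 0.3562 = 5.356 + 1.190 = 6.545 mg/L.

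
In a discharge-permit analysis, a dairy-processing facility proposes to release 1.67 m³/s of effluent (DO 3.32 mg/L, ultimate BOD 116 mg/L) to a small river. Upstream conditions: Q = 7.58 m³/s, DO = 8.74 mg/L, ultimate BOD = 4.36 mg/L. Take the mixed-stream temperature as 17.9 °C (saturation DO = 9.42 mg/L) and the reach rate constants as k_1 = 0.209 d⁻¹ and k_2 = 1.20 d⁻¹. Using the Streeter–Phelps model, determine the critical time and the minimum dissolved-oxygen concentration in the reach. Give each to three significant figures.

t_c ≈ 1.37 d; minimum DO ≈ 6.22 mg/L

Mixed DO = (7.58×8.74 + 1.67×3.32)/(7.58+1.67) = 71.79/9.250 = 7.761 mg/L.
Mixed L₀ = (7.58×4.36 + 1.67×116)/(9.250) = 226.8/9.250 = 24.52 mg/L.
Initial deficit D₀ = C_s − DO₀ = 9.42 − 7.761 = 1.659 mg/L.
t_c = (1/0.9910) ln[(1.20/0.209)(1 − 1.659×0.9910/(0.209×24.52))] = 1.009 × ln(3.900) = 1.373 d.
D_c = (0.209/1.20) × 24.52 × e^(−0.209×1.373) = 0.1742 × 24.52 × 0.7505 = 3.204 mg/L.
Minimum DO = 9.42 − 3.204 = 6.216 mg/L.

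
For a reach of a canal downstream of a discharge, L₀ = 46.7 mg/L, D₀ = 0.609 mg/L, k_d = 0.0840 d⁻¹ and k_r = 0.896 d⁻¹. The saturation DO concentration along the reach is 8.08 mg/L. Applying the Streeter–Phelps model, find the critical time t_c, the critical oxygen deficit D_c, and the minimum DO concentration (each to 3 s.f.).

With k_r/k_d = 10.67 and 1 − D₀(k_r−k_d)/(k_d L₀) = 0.8739,
t_c = ln(10.67 × 0.8739) / (0.896 − 0.0840) = ln(9.322) / 0.8120 = 2.232/0.8120 = 2.749 d.
D_c = (k_d/k_r) L₀ e^(−k_d t_c) = (0.0840/0.896) × 46.7 × e^(−0.0840×2.749) = 0.09375 × 46.7 × 0.7938 = 3.475 mg/L.
Minimum DO = C_s − D_c = 8.08 − 3.475 = 4.605 mg/L.

t_c ≈ 2.75 d; D_c ≈ 3.48 mg/L; min DO ≈ 4.60 mg/L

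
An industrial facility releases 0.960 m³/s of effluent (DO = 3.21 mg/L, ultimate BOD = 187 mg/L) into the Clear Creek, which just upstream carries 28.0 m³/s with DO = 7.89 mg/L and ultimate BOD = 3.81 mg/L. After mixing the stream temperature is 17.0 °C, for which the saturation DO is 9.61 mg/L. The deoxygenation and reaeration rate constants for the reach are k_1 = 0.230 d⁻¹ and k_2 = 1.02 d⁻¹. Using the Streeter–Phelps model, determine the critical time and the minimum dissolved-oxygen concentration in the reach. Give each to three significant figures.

Mixed DO = (28.0×7.89 + 0.960×3.21)/(28.0+0.960) = 224.0/28.96 = 7.735 mg/L.
Mixed L₀ = (28.0×3.81 + 0.960×187)/(28.96) = 286.2/28.96 = 9.883 mg/L.
Initial deficit D₀ = C_s − DO₀ = 9.61 − 7.735 = 1.875 mg/L.
t_c = (1/0.7900) ln[(1.02/0.230)(1 − 1.875×0.7900/(0.230×9.883))] = 1.266 × ln(1.545) = 0.5503 d.
D_c = (0.230/1.02) × 9.883 × e^(−0.230×0.5503) = 0.2255 × 9.883 × 0.8811 = 1.964 mg/L.
Minimum DO = 9.61 − 1.964 = 7.646 mg/L.

t_c ≈ 0.550 d; minimum DO ≈ 7.65 mg/L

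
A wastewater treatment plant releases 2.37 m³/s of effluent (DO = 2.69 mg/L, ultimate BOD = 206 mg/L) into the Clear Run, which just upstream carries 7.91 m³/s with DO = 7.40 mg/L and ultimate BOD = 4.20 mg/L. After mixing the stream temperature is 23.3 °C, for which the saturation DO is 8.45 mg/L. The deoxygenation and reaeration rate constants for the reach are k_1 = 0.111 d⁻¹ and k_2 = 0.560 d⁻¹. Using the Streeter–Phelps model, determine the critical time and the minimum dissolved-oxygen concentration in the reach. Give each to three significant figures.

Mixed DO = (7.91×7.40 + 2.37×2.69)/(7.91+2.37) = 64.91/10.28 = 6.314 mg/L.
Mixed L₀ = (7.91×4.20 + 2.37×206)/(10.28) = 521.4/10.28 = 50.72 mg/L.
Initial deficit D₀ = C_s − DO₀ = 8.45 − 6.314 = 2.136 mg/L.
t_c = (1/0.4490) ln[(0.560/0.111)(1 − 2.136×0.4490/(0.111×50.72))] = 2.227 × ln(4.186) = 3.189 d.
D_c = (0.111/0.560) × 50.72 × e^(−0.111×3.189) = 0.1982 × 50.72 × 0.7019 = 7.057 mg/L.
Minimum DO = 8.45 − 7.057 = 1.393 mg/L.

t_c ≈ 3.19 d; minimum DO ≈ 1.39 mg/L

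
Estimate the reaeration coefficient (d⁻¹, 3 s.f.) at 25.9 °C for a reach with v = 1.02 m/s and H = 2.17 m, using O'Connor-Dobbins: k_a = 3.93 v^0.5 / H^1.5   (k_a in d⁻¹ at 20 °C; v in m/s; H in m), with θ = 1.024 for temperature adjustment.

k_a ≈ 1.43 d⁻¹

k_a(20) = 3.93 × 1.02^0.5 / 2.17^1.5 = 3.93 × 1.010 / 3.197 = 1.242 d⁻¹.
k_a(25.9) = 1.242 × 1.024^(25.9−20) = 1.242 × 1.150 = 1.428 d⁻¹.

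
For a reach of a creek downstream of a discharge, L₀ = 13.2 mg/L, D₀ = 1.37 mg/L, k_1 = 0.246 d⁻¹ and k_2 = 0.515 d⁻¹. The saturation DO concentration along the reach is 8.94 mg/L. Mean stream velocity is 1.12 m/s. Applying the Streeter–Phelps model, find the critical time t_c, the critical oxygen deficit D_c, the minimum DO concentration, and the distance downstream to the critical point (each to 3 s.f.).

t_c ≈ 2.30 d; D_c ≈ 3.58 mg/L; min DO ≈ 5.36 mg/L; x_c ≈ 222 km

t_c = [1/(k_2−k_1)] ln[(k_2/k_1)(1 − D₀(k_2−k_1)/(k_1 L₀))]
= [1/(0.515−0.246)] ln[(0.515/0.246)(1 − 1.37×0.2690/(0.246×13.2))]
= (1/0.2690) ln[2.093 × 0.8865] = 3.717 × ln(1.856) = 3.717 × 0.6184 = 2.299 d.
D_c = (k_1/k_2) L₀ e^(−k_1 t_c) = (0.246/0.515) × 13.2 × e^(−0.246×2.299) = 0.4777 × 13.2 × 0.5681 = 3.582 mg/L.
Minimum DO = C_s − D_c = 8.94 − 3.582 = 5.358 mg/L.
x_c = v t_c = 1.12 m/s × 2.299 d × 86400 s/d = 222400 m ≈ 222 km.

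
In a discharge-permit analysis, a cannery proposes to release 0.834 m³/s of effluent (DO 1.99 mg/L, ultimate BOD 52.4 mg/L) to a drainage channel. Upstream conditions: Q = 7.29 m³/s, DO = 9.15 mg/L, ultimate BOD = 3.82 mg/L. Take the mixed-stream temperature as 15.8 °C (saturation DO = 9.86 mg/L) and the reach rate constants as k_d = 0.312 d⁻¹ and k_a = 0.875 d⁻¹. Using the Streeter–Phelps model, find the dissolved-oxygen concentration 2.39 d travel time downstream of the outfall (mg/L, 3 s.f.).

DO ≈ 7.97 mg/L

Mixed DO = (7.29×9.15 + 0.834×1.99)/(7.29+0.834) = 68.36/8.124 = 8.415 mg/L.
Mixed L₀ = (7.29×3.82 + 0.834×52.4)/(8.124) = 71.55/8.124 = 8.807 mg/L.
Initial deficit D₀ = C_s − DO₀ = 9.86 − 8.415 = 1.445 mg/L.
D(2.39) = [0.312×8.807/(0.875−0.312)](e^(−0.312×2.39) − e^(−0.875×2.39)) + 1.445 e^(−0.875×2.39)
= 4.881 × (0.4744 − 0.1235) + 1.445 × 0.1235 = 1.891 mg/L.
DO = 9.86 − 1.891 = 7.969 mg/L.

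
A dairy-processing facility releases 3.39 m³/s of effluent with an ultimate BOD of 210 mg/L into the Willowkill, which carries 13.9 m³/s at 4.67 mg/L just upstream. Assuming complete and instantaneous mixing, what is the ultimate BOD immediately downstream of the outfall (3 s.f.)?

Flow-weighted mixing: C = (Q_r C_r + Q_w C_w)/(Q_r + Q_w)
= (13.9×4.67 + 3.39×210)/(13.9 + 3.39) = 776.8/17.29 = 44.93 mg/L.

44.9 mg/L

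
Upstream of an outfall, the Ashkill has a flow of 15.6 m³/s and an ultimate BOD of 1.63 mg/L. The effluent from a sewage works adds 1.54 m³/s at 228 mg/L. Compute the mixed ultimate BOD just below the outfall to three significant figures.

Flow-weighted mixing: C = (Q_r C_r + Q_w C_w)/(Q_r + Q_w)
= (15.6×1.63 + 1.54×228)/(15.6 + 1.54) = 376.5/17.14 = 21.97 mg/L.

22.0 mg/L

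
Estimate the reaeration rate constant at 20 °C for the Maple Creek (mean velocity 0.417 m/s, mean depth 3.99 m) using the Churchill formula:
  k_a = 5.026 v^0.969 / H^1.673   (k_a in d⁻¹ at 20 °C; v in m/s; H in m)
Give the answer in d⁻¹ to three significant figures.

k_a = 5.026 × 0.417^0.969 / 3.99^1.673 = 5.026 × 0.4285 / 10.13 = 0.2127 d⁻¹.

k_a ≈ 0.213 d⁻¹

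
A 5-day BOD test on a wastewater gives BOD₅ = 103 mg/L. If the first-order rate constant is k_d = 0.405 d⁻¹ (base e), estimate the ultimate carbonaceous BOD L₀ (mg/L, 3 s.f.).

L₀ ≈ 119 mg/L

BOD₅ = L₀(1 − e^(−5k_d)) ⇒ L₀ = BOD₅ / (1 − e^(−5×0.405))
= 103 / (1 − 0.1320) = 103 / 0.8680 = 118.7 mg/L.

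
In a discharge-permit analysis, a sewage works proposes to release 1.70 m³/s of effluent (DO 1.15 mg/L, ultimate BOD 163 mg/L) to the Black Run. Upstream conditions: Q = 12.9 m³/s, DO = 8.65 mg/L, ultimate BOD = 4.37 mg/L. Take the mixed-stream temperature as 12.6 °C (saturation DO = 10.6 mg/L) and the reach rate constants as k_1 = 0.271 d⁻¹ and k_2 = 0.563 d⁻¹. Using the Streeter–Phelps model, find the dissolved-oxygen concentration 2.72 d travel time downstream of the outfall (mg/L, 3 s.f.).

DO ≈ 4.43 mg/L

Mixed DO = (12.9×8.65 + 1.70×1.15)/(12.9+1.70) = 113.5/14.60 = 7.777 mg/L.
Mixed L₀ = (12.9×4.37 + 1.70×163)/(14.60) = 333.5/14.60 = 22.84 mg/L.
Initial deficit D₀ = C_s − DO₀ = 10.6 − 7.777 = 2.823 mg/L.
D(2.72) = [0.271×22.84/(0.563−0.271)](e^(−0.271×2.72) − e^(−0.563×2.72)) + 2.823 e^(−0.563×2.72)
= 21.20 × (0.4785 − 0.2162) + 2.823 × 0.2162 = 6.170 mg/L.
DO = 10.6 − 6.170 = 4.430 mg/L.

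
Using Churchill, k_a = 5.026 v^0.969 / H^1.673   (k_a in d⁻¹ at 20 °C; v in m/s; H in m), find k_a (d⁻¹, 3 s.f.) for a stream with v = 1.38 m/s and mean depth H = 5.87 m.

k_a = 5.026 × 1.38^0.969 / 5.87^1.673 = 5.026 × 1.366 / 19.32 = 0.3555 d⁻¹.

k_a ≈ 0.355 d⁻¹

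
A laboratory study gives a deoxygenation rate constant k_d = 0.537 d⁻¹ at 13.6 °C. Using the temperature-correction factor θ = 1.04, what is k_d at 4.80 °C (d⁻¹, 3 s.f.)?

k_d ≈ 0.380 d⁻¹

k_d(T₂) = k_d(T₁) · θ^(T₂−T₁) = 0.537 × 1.04^(4.80−13.6)
= 0.537 × 1.04^-8.80 = 0.537 × 0.7081 = 0.3803 d⁻¹.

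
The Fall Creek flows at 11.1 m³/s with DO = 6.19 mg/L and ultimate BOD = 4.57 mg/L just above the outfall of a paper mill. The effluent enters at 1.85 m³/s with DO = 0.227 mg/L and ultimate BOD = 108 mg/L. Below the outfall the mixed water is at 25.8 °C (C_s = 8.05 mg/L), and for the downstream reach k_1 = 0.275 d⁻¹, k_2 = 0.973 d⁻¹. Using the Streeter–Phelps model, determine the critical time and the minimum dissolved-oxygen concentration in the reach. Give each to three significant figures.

Mixed DO = (11.1×6.19 + 1.85×0.227)/(11.1+1.85) = 69.13/12.95 = 5.338 mg/L.
Mixed L₀ = (11.1×4.57 + 1.85×108)/(12.95) = 250.5/12.95 = 19.35 mg/L.
Initial deficit D₀ = C_s − DO₀ = 8.05 − 5.338 = 2.712 mg/L.
t_c = (1/0.6980) ln[(0.973/0.275)(1 − 2.712×0.6980/(0.275×19.35))] = 1.433 × ln(2.279) = 1.180 d.
D_c = (0.275/0.973) × 19.35 × e^(−0.275×1.180) = 0.2826 × 19.35 × 0.7228 = 3.952 mg/L.
Minimum DO = 8.05 − 3.952 = 4.098 mg/L.

t_c ≈ 1.18 d; minimum DO ≈ 4.10 mg/L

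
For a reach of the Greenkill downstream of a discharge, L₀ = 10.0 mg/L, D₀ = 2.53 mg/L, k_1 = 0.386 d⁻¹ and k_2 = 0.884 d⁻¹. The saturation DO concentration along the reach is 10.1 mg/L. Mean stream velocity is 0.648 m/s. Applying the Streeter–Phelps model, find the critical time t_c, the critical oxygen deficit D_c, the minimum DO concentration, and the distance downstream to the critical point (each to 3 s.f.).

t_c ≈ 0.870 d; D_c ≈ 3.12 mg/L; min DO ≈ 6.98 mg/L; x_c ≈ 48.7 km

At the critical point dD/dt = 0, so k_1 L₀ e^(−k_1 t) = k_2 D. Substituting D(t) from the Streeter–Phelps equation and solving for t gives
t_c = ln[(k_2/k_1)(1 − D₀(k_2−k_1)/(k_1 L₀))] / (k_2−k_1).
Here k_2−k_1 = 0.4980 d⁻¹ and 1 − D₀(k_2−k_1)/(k_1 L₀) = 1 − 2.53×0.4980/(0.386×10.0) = 0.6736, so
t_c = ln(2.290 × 0.6736) / 0.4980 = 0.4335 / 0.4980 = 0.8705 d.
L(t_c) = L₀ e^(−k_1 t_c) = 10.0 × 0.7146 = 7.146 mg/L, and at the critical point k_2 D_c = k_1 L, so D_c = (0.386/0.884) × 7.146 = 3.120 mg/L.
Minimum DO = C_s − D_c = 10.1 − 3.120 = 6.980 mg/L.
x_c = v t_c = 0.648 m/s × 0.8705 d × 86400 s/d = 48730 m ≈ 48.7 km.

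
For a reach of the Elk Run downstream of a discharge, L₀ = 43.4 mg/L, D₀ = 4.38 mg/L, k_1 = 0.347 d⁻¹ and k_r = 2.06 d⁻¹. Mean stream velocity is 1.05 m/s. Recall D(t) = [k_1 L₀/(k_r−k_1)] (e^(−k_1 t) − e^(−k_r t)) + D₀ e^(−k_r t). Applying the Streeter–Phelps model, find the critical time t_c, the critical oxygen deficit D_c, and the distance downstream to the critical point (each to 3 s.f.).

t_c ≈ 0.637 d; D_c ≈ 5.86 mg/L; x_c ≈ 57.8 km

At the critical point dD/dt = 0, so k_1 L₀ e^(−k_1 t) = k_r D. Substituting D(t) from the Streeter–Phelps equation and solving for t gives
t_c = ln[(k_r/k_1)(1 − D₀(k_r−k_1)/(k_1 L₀))] / (k_r−k_1).
Here k_r−k_1 = 1.713 d⁻¹ and 1 − D₀(k_r−k_1)/(k_1 L₀) = 1 − 4.38×1.713/(0.347×43.4) = 0.5018, so
t_c = ln(5.937 × 0.5018) / 1.713 = 1.092 / 1.713 = 0.6372 d.
L(t_c) = L₀ e^(−k_1 t_c) = 43.4 × 0.8016 = 34.79 mg/L, and at the critical point k_r D_c = k_1 L, so D_c = (0.347/2.06) × 34.79 = 5.860 mg/L.
x_c = v t_c = 1.05 m/s × 0.6372 d × 86400 s/d = 57810 m ≈ 57.8 km.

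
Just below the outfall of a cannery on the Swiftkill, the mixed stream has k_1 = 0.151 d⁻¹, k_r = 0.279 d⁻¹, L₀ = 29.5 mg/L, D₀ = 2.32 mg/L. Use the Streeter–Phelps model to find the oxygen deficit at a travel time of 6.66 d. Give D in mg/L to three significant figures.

D ≈ 7.66 mg/L

k_1 L₀/(k_r−k_1) = 0.151×29.5/(0.279−0.151) = 4.454/0.1280 = 34.80 mg/L.
e^(−k_1 t) = e^(−0.151×6.660) = 0.3658; e^(−k_r t) = e^(−0.279×6.660) = 0.1560.
D = 34.80 × (0.3658 − 0.1560) + 2.32 × 0.1560 = 7.303 + 0.3618 = 7.664 mg/L.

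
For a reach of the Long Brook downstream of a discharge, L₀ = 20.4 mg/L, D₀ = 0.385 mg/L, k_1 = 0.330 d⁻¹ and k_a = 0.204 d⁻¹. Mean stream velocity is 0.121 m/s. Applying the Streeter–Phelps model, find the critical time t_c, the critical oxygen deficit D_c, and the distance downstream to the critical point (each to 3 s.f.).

t_c ≈ 3.76 d; D_c ≈ 9.54 mg/L; x_c ≈ 39.3 km

t_c = [1/(k_a−k_1)] ln[(k_a/k_1)(1 − D₀(k_a−k_1)/(k_1 L₀))]
= [1/(0.204−0.330)] ln[(0.204/0.330)(1 − 0.385×-0.1260/(0.330×20.4))]
= (1/-0.1260) ln[0.6182 × 1.007] = -7.937 × ln(0.6226) = -7.937 × -0.4738 = 3.760 d.
D_c = (k_1/k_a) L₀ e^(−k_1 t_c) = (0.330/0.204) × 20.4 × e^(−0.330×3.760) = 1.618 × 20.4 × 0.2891 = 9.541 mg/L.
x_c = v t_c = 0.121 m/s × 3.760 d × 86400 s/d = 39310 m ≈ 39.3 km.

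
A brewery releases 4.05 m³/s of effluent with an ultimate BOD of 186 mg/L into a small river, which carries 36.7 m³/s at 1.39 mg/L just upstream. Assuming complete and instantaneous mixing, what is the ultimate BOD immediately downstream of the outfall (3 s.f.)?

19.7 mg/L

Flow-weighted mixing: C = (Q_r C_r + Q_w C_w)/(Q_r + Q_w)
= (36.7×1.39 + 4.05×186)/(36.7 + 4.05) = 804.3/40.75 = 19.74 mg/L.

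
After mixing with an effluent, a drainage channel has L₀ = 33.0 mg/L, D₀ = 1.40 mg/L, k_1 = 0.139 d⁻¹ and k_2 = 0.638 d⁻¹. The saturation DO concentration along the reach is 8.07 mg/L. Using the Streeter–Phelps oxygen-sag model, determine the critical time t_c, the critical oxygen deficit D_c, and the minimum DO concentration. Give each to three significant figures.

t_c ≈ 2.72 d; D_c ≈ 4.92 mg/L; min DO ≈ 3.15 mg/L

At the critical point dD/dt = 0, so k_1 L₀ e^(−k_1 t) = k_2 D. Substituting D(t) from the Streeter–Phelps equation and solving for t gives
t_c = ln[(k_2/k_1)(1 − D₀(k_2−k_1)/(k_1 L₀))] / (k_2−k_1).
Here k_2−k_1 = 0.4990 d⁻¹ and 1 − D₀(k_2−k_1)/(k_1 L₀) = 1 − 1.40×0.4990/(0.139×33.0) = 0.8477, so
t_c = ln(4.590 × 0.8477) / 0.4990 = 1.359 / 0.4990 = 2.723 d.
L(t_c) = L₀ e^(−k_1 t_c) = 33.0 × 0.6849 = 22.60 mg/L, and at the critical point k_2 D_c = k_1 L, so D_c = (0.139/0.638) × 22.60 = 4.924 mg/L.
Minimum DO = C_s − D_c = 8.07 − 4.924 = 3.146 mg/L.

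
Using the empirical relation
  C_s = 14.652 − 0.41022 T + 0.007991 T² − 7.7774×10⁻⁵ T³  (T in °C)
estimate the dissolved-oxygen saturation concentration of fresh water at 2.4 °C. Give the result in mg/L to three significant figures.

C_s ≈ 13.7 mg/L

C_s = 14.652 − 0.41022×2.4 + 0.007991×2.4² − 7.7774×10⁻⁵×2.4³ = 13.71 mg/L.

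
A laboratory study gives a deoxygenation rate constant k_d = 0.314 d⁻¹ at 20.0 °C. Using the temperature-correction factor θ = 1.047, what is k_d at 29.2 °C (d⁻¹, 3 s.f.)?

k_d ≈ 0.479 d⁻¹

k_d(T₂) = k_d(T₁) · θ^(T₂−T₁) = 0.314 × 1.047^(29.2−20.0)
= 0.314 × 1.047^9.20 = 0.314 × 1.526 = 0.4791 d⁻¹.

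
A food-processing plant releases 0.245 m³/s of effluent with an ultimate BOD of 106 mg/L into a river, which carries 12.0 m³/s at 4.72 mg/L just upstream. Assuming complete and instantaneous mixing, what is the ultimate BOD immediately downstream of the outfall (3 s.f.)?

Flow-weighted mixing: C = (Q_r C_r + Q_w C_w)/(Q_r + Q_w)
= (12.0×4.72 + 0.245×106)/(12.0 + 0.245) = 82.61/12.24 = 6.746 mg/L.

6.75 mg/L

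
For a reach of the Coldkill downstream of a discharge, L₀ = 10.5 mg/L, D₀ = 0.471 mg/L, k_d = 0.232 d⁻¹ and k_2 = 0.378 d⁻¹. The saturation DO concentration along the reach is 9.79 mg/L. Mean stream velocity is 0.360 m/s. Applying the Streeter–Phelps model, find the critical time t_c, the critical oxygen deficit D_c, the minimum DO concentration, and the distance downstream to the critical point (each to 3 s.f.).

t_c ≈ 3.15 d; D_c ≈ 3.11 mg/L; min DO ≈ 6.68 mg/L; x_c ≈ 97.9 km

With k_2/k_d = 1.629 and 1 − D₀(k_2−k_d)/(k_d L₀) = 0.9718,
t_c = ln(1.629 × 0.9718) / (0.378 − 0.232) = ln(1.583) / 0.1460 = 0.4595/0.1460 = 3.147 d.
D_c = (k_d/k_2) L₀ e^(−k_d t_c) = (0.232/0.378) × 10.5 × e^(−0.232×3.147) = 0.6138 × 10.5 × 0.4818 = 3.105 mg/L.
Minimum DO = C_s − D_c = 9.79 − 3.105 = 6.685 mg/L.
x_c = v t_c = 0.360 m/s × 3.147 d × 86400 s/d = 97900 m ≈ 97.9 km.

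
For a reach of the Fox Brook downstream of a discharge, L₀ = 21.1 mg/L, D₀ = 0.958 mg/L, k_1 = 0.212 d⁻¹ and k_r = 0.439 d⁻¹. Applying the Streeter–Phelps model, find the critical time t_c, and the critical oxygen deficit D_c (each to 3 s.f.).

t_c ≈ 2.99 d; D_c ≈ 5.41 mg/L

With k_r/k_1 = 2.071 and 1 − D₀(k_r−k_1)/(k_1 L₀) = 0.9514,
t_c = ln(2.071 × 0.9514) / (0.439 − 0.212) = ln(1.970) / 0.2270 = 0.6781/0.2270 = 2.987 d.
L(t_c) = L₀ e^(−k_1 t_c) = 21.1 × 0.5309 = 11.20 mg/L, and at the critical point k_r D_c = k_1 L, so D_c = (0.212/0.439) × 11.20 = 5.409 mg/L.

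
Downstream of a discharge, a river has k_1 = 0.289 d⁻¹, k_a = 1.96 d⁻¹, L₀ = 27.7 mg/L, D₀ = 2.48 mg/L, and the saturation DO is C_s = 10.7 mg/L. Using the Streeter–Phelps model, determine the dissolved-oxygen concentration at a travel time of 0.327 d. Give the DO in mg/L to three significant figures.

DO ≈ 7.56 mg/L

k_1 L₀/(k_a−k_1) = 0.289×27.7/(1.96−0.289) = 8.005/1.671 = 4.791 mg/L.
e^(−k_1 t) = e^(−0.289×0.3270) = 0.9098; e^(−k_a t) = e^(−1.96×0.3270) = 0.5268.
D = 4.791 × (0.9098 − 0.5268) + 2.48 × 0.5268 = 1.835 + 1.306 = 3.141 mg/L.
DO = C_s − D = 10.7 − 3.141 = 7.559 mg/L.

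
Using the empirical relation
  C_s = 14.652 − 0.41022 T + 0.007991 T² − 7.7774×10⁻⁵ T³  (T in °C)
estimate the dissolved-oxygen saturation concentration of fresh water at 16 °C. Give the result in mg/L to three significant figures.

C_s = 14.652 − 0.41022×16 + 0.007991×16² − 7.7774×10⁻⁵×16³ = 9.816 mg/L.

C_s ≈ 9.82 mg/L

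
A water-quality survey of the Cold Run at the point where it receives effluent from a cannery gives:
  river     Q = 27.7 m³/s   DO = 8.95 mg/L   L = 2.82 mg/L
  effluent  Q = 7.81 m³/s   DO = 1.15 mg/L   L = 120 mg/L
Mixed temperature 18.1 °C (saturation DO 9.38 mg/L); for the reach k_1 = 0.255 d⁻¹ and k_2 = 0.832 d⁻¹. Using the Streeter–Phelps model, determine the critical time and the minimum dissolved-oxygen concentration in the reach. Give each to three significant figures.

Mixed DO = (27.7×8.95 + 7.81×1.15)/(27.7+7.81) = 256.9/35.51 = 7.234 mg/L.
Mixed L₀ = (27.7×2.82 + 7.81×120)/(35.51) = 1015/35.51 = 28.59 mg/L.
Initial deficit D₀ = C_s − DO₀ = 9.38 − 7.234 = 2.146 mg/L.
t_c = (1/0.5770) ln[(0.832/0.255)(1 − 2.146×0.5770/(0.255×28.59))] = 1.733 × ln(2.709) = 1.727 d.
D_c = (0.255/0.832) × 28.59 × e^(−0.255×1.727) = 0.3065 × 28.59 × 0.6438 = 5.642 mg/L.
Minimum DO = 9.38 − 5.642 = 3.738 mg/L.

t_c ≈ 1.73 d; minimum DO ≈ 3.74 mg/L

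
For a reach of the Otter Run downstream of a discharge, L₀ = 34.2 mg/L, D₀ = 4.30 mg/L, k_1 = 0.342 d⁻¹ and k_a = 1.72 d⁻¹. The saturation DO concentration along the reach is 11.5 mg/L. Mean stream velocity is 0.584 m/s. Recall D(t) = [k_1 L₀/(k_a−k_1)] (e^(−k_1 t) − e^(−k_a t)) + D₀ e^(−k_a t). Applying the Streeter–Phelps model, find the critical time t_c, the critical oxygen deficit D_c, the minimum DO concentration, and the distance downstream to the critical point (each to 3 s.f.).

t_c = [1/(k_a−k_1)] ln[(k_a/k_1)(1 − D₀(k_a−k_1)/(k_1 L₀))]
= [1/(1.72−0.342)] ln[(1.72/0.342)(1 − 4.30×1.378/(0.342×34.2))]
= (1/1.378) ln[5.029 × 0.4934] = 0.7257 × ln(2.481) = 0.7257 × 0.9088 = 0.6595 d.
L(t_c) = L₀ e^(−k_1 t_c) = 34.2 × 0.7981 = 27.29 mg/L, and at the critical point k_a D_c = k_1 L, so D_c = (0.342/1.72) × 27.29 = 5.427 mg/L.
Minimum DO = C_s − D_c = 11.5 − 5.427 = 6.073 mg/L.
x_c = v t_c = 0.584 m/s × 0.6595 d × 86400 s/d = 33280 m ≈ 33.3 km.

t_c ≈ 0.660 d; D_c ≈ 5.43 mg/L; min DO ≈ 6.07 mg/L; x_c ≈ 33.3 km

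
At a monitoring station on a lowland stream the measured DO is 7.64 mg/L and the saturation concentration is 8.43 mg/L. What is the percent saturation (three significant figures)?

% saturation = C/C_s × 100 = 7.64/8.43 × 100 = 90.6 %.

90.6 % saturation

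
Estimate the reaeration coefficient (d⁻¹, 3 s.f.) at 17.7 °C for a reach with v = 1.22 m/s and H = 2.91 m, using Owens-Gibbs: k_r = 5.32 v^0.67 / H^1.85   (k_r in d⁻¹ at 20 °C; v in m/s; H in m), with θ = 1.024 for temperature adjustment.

k_r(20) = 5.32 × 1.22^0.67 / 2.91^1.85 = 5.32 × 1.143 / 7.214 = 0.8425 d⁻¹.
k_r(17.7) = 0.8425 × 1.024^(17.7−20) = 0.8425 × 0.9469 = 0.7978 d⁻¹.

k_r ≈ 0.798 d⁻¹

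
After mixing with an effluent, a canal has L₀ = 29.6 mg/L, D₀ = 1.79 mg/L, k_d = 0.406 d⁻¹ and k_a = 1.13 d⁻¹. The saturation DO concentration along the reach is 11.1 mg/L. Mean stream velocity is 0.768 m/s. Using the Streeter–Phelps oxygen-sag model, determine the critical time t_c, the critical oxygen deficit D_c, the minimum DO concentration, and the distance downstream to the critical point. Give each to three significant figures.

t_c ≈ 1.26 d; D_c ≈ 6.39 mg/L; min DO ≈ 4.71 mg/L; x_c ≈ 83.4 km

At the critical point dD/dt = 0, so k_d L₀ e^(−k_d t) = k_a D. Substituting D(t) from the Streeter–Phelps equation and solving for t gives
t_c = ln[(k_a/k_d)(1 − D₀(k_a−k_d)/(k_d L₀))] / (k_a−k_d).
Here k_a−k_d = 0.7240 d⁻¹ and 1 − D₀(k_a−k_d)/(k_d L₀) = 1 − 1.79×0.7240/(0.406×29.6) = 0.8922, so
t_c = ln(2.783 × 0.8922) / 0.7240 = 0.9095 / 0.7240 = 1.256 d.
D_c = (k_d/k_a) L₀ e^(−k_d t_c) = (0.406/1.13) × 29.6 × e^(−0.406×1.256) = 0.3593 × 29.6 × 0.6005 = 6.386 mg/L.
Minimum DO = C_s − D_c = 11.1 − 6.386 = 4.714 mg/L.
x_c = v t_c = 0.768 m/s × 1.256 d × 86400 s/d = 83360 m ≈ 83.4 km.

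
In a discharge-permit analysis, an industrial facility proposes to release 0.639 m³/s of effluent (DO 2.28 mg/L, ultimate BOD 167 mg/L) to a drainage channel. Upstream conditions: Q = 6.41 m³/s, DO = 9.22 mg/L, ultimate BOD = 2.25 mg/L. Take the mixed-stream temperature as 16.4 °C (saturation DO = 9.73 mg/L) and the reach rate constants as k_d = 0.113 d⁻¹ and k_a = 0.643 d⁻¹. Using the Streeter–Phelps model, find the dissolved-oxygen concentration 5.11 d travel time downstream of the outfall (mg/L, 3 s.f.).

Mixed DO = (6.41×9.22 + 0.639×2.28)/(6.41+0.639) = 60.56/7.049 = 8.591 mg/L.
Mixed L₀ = (6.41×2.25 + 0.639×167)/(7.049) = 121.1/7.049 = 17.18 mg/L.
Initial deficit D₀ = C_s − DO₀ = 9.73 − 8.591 = 1.139 mg/L.
D(5.11) = [0.113×17.18/(0.643−0.113)](e^(−0.113×5.11) − e^(−0.643×5.11)) + 1.139 e^(−0.643×5.11)
= 3.664 × (0.5613 − 0.03741) + 1.139 × 0.03741 = 1.962 mg/L.
DO = 9.73 − 1.962 = 7.768 mg/L.

DO ≈ 7.77 mg/L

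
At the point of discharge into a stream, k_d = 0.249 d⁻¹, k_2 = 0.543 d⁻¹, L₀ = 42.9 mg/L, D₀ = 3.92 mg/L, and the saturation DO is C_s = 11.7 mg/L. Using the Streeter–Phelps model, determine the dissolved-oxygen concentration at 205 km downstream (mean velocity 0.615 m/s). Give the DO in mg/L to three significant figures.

DO ≈ 1.79 mg/L

Travel time t = x/v = 205 km / (0.615 m/s) = 205000 m / 0.615 m/s = 333300 s = 3.858 d.
k_d L₀/(k_2−k_d) = 0.249×42.9/(0.543−0.249) = 10.68/0.2940 = 36.33 mg/L.
e^(−k_d t) = e^(−0.249×3.858) = 0.3826; e^(−k_2 t) = e^(−0.543×3.858) = 0.1231.
D = 36.33 × (0.3826 − 0.1231) + 3.92 × 0.1231 = 9.431 + 0.4825 = 9.913 mg/L.
DO = C_s − D = 11.7 − 9.913 = 1.787 mg/L.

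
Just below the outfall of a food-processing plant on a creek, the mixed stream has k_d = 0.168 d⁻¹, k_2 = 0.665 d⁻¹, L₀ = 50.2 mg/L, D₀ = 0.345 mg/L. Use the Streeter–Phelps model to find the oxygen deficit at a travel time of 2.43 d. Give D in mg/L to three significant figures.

D ≈ 7.98 mg/L

k_d L₀/(k_2−k_d) = 0.168×50.2/(0.665−0.168) = 8.434/0.4970 = 16.97 mg/L.
e^(−k_d t) = e^(−0.168×2.430) = 0.6648; e^(−k_2 t) = e^(−0.665×2.430) = 0.1987.
D = 16.97 × (0.6648 − 0.1987) + 0.345 × 0.1987 = 7.910 + 0.06855 = 7.978 mg/L.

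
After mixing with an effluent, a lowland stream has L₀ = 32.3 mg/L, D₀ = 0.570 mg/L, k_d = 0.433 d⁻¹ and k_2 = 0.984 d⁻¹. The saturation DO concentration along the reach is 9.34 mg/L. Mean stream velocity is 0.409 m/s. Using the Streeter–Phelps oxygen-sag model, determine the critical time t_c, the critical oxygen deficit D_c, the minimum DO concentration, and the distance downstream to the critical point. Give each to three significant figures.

t_c ≈ 1.45 d; D_c ≈ 7.59 mg/L; min DO ≈ 1.75 mg/L; x_c ≈ 51.2 km

At the critical point dD/dt = 0, so k_d L₀ e^(−k_d t) = k_2 D. Substituting D(t) from the Streeter–Phelps equation and solving for t gives
t_c = ln[(k_2/k_d)(1 − D₀(k_2−k_d)/(k_d L₀))] / (k_2−k_d).
Here k_2−k_d = 0.5510 d⁻¹ and 1 − D₀(k_2−k_d)/(k_d L₀) = 1 − 0.570×0.5510/(0.433×32.3) = 0.9775, so
t_c = ln(2.273 × 0.9775) / 0.5510 = 0.7982 / 0.5510 = 1.449 d.
D_c = (k_d/k_2) L₀ e^(−k_d t_c) = (0.433/0.984) × 32.3 × e^(−0.433×1.449) = 0.4400 × 32.3 × 0.5341 = 7.591 mg/L.
Minimum DO = C_s − D_c = 9.34 − 7.591 = 1.749 mg/L.
x_c = v t_c = 0.409 m/s × 1.449 d × 86400 s/d = 51190 m ≈ 51.2 km.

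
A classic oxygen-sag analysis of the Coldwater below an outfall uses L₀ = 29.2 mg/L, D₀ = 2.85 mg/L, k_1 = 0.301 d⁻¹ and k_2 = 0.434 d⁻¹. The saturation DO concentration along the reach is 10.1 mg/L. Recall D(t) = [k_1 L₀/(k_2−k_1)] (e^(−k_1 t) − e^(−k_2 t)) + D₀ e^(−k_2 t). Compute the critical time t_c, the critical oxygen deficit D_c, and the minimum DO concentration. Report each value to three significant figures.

t_c = [1/(k_2−k_1)] ln[(k_2/k_1)(1 − D₀(k_2−k_1)/(k_1 L₀))]
= [1/(0.434−0.301)] ln[(0.434/0.301)(1 − 2.85×0.1330/(0.301×29.2))]
= (1/0.1330) ln[1.442 × 0.9569] = 7.519 × ln(1.380) = 7.519 × 0.3218 = 2.420 d.
D_c = (k_1/k_2) L₀ e^(−k_1 t_c) = (0.301/0.434) × 29.2 × e^(−0.301×2.420) = 0.6935 × 29.2 × 0.4827 = 9.775 mg/L.
Minimum DO = C_s − D_c = 10.1 − 9.775 = 0.3249 mg/L.

t_c ≈ 2.42 d; D_c ≈ 9.78 mg/L; min DO ≈ 0.325 mg/L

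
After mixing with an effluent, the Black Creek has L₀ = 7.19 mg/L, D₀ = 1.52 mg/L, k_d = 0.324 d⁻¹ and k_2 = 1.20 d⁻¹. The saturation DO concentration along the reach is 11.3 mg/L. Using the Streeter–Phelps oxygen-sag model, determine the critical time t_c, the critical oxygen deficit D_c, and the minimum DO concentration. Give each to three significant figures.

With k_2/k_d = 3.704 and 1 − D₀(k_2−k_d)/(k_d L₀) = 0.4284,
t_c = ln(3.704 × 0.4284) / (1.20 − 0.324) = ln(1.587) / 0.8760 = 0.4617/0.8760 = 0.5270 d.
L(t_c) = L₀ e^(−k_d t_c) = 7.19 × 0.8430 = 6.061 mg/L, and at the critical point k_2 D_c = k_d L, so D_c = (0.324/1.20) × 6.061 = 1.637 mg/L.
Minimum DO = C_s − D_c = 11.3 − 1.637 = 9.663 mg/L.

t_c ≈ 0.527 d; D_c ≈ 1.64 mg/L; min DO ≈ 9.66 mg/L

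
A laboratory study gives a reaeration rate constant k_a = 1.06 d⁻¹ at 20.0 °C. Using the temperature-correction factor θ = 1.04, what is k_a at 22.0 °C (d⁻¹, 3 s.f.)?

k_a ≈ 1.15 d⁻¹

k_a(T₂) = k_a(T₁) · θ^(T₂−T₁) = 1.06 × 1.04^(22.0−20.0)
= 1.06 × 1.04^2.00 = 1.06 × 1.082 = 1.146 d⁻¹.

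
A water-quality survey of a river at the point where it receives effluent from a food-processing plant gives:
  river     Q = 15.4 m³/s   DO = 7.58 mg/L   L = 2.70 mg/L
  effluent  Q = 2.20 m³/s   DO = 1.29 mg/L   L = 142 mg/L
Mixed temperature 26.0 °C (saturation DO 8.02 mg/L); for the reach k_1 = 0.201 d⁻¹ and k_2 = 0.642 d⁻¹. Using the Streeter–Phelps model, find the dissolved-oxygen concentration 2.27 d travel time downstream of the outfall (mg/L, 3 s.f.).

DO ≈ 4.06 mg/L

Mixed DO = (15.4×7.58 + 2.20×1.29)/(15.4+2.20) = 119.6/17.60 = 6.794 mg/L.
Mixed L₀ = (15.4×2.70 + 2.20×142)/(17.60) = 354.0/17.60 = 20.11 mg/L.
Initial deficit D₀ = C_s − DO₀ = 8.02 − 6.794 = 1.226 mg/L.
D(2.27) = [0.201×20.11/(0.642−0.201)](e^(−0.201×2.27) − e^(−0.642×2.27)) + 1.226 e^(−0.642×2.27)
= 9.167 × (0.6336 − 0.2329) + 1.226 × 0.2329 = 3.960 mg/L.
DO = 8.02 − 3.960 = 4.060 mg/L.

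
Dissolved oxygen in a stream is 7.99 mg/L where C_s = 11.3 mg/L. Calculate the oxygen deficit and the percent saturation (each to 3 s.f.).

D ≈ 3.31 mg/L; 70.7 % saturation

D = C_s − C = 11.3 − 7.99 = 3.31 mg/L.
% saturation = 7.99/11.3 × 100 = 70.7 %.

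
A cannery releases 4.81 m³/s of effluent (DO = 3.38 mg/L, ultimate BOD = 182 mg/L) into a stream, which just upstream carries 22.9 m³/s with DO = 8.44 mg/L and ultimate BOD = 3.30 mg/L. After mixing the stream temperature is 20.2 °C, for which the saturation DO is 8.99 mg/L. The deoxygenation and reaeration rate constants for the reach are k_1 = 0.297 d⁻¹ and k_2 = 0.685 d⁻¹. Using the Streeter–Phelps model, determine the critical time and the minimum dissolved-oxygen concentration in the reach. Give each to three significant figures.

Mixed DO = (22.9×8.44 + 4.81×3.38)/(22.9+4.81) = 209.5/27.71 = 7.562 mg/L.
Mixed L₀ = (22.9×3.30 + 4.81×182)/(27.71) = 951.0/27.71 = 34.32 mg/L.
Initial deficit D₀ = C_s − DO₀ = 8.99 − 7.562 = 1.428 mg/L.
t_c = (1/0.3880) ln[(0.685/0.297)(1 − 1.428×0.3880/(0.297×34.32))] = 2.577 × ln(2.181) = 2.010 d.
D_c = (0.297/0.685) × 34.32 × e^(−0.297×2.010) = 0.4336 × 34.32 × 0.5505 = 8.192 mg/L.
Minimum DO = 8.99 − 8.192 = 0.7982 mg/L.

t_c ≈ 2.01 d; minimum DO ≈ 0.798 mg/L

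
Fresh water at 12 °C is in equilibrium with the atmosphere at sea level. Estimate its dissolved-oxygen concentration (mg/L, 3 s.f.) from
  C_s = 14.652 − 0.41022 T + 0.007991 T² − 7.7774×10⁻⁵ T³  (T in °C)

C_s = 14.652 − 0.41022×12 + 0.007991×12² − 7.7774×10⁻⁵×12³ = 10.75 mg/L.

C_s ≈ 10.7 mg/L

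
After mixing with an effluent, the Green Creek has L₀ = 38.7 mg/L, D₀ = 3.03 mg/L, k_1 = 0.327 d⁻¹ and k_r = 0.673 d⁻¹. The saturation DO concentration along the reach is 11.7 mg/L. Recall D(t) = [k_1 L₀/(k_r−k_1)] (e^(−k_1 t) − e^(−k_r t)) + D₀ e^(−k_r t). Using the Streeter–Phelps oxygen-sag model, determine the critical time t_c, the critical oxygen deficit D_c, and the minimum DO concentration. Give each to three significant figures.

With k_r/k_1 = 2.058 and 1 − D₀(k_r−k_1)/(k_1 L₀) = 0.9172,
t_c = ln(2.058 × 0.9172) / (0.673 − 0.327) = ln(1.888) / 0.3460 = 0.6353/0.3460 = 1.836 d.
D_c = (k_1/k_r) L₀ e^(−k_1 t_c) = (0.327/0.673) × 38.7 × e^(−0.327×1.836) = 0.4859 × 38.7 × 0.5486 = 10.32 mg/L.
Minimum DO = C_s − D_c = 11.7 − 10.32 = 1.385 mg/L.

t_c ≈ 1.84 d; D_c ≈ 10.3 mg/L; min DO ≈ 1.38 mg/L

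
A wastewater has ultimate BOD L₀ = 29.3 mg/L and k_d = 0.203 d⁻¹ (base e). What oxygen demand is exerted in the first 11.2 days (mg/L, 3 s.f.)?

y ≈ 26.3 mg/L

y_t = L₀(1 − e^(−k_d t)) = 29.3 × (1 − e^(−0.203×11.2))
= 29.3 × (1 − 0.1029) = 29.3 × 0.8971 = 26.28 mg/L.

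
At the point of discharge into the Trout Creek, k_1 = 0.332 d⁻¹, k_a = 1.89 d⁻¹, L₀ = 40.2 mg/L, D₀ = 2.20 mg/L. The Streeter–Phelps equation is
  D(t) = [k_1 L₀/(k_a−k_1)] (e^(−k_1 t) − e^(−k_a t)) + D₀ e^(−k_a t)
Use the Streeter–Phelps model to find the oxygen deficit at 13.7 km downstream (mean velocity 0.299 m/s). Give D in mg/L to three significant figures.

D ≈ 4.85 mg/L

Travel time t = x/v = 13.7 km / (0.299 m/s) = 13700 m / 0.299 m/s = 45820 s = 0.5303 d.
k_1 L₀/(k_a−k_1) = 0.332×40.2/(1.89−0.332) = 13.35/1.558 = 8.566 mg/L.
e^(−k_1 t) = e^(−0.332×0.5303) = 0.8386; e^(−k_a t) = e^(−1.89×0.5303) = 0.3670.
D = 8.566 × (0.8386 − 0.3670) + 2.20 × 0.3670 = 4.039 + 0.8075 = 4.847 mg/L.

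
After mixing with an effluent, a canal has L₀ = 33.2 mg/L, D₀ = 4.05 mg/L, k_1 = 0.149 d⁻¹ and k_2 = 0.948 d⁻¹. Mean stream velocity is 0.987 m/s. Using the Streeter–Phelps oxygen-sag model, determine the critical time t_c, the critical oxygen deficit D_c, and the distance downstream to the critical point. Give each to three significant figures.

t_c = [1/(k_2−k_1)] ln[(k_2/k_1)(1 − D₀(k_2−k_1)/(k_1 L₀))]
= [1/(0.948−0.149)] ln[(0.948/0.149)(1 − 4.05×0.7990/(0.149×33.2))]
= (1/0.7990) ln[6.362 × 0.3458] = 1.252 × ln(2.200) = 1.252 × 0.7887 = 0.9871 d.
D_c = (k_1/k_2) L₀ e^(−k_1 t_c) = (0.149/0.948) × 33.2 × e^(−0.149×0.9871) = 0.1572 × 33.2 × 0.8632 = 4.504 mg/L.
x_c = v t_c = 0.987 m/s × 0.9871 d × 86400 s/d = 84170 m ≈ 84.2 km.

t_c ≈ 0.987 d; D_c ≈ 4.50 mg/L; x_c ≈ 84.2 km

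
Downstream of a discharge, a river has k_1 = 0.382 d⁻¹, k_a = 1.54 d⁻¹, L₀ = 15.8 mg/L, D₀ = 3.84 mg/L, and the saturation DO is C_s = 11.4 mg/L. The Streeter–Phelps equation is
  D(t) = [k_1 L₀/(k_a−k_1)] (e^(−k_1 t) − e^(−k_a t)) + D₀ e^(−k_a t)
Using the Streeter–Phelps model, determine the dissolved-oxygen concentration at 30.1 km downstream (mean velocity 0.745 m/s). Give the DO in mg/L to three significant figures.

DO ≈ 7.71 mg/L

Travel time t = x/v = 30.1 km / (0.745 m/s) = 30100 m / 0.745 m/s = 40400 s = 0.4676 d.
k_1 L₀/(k_a−k_1) = 0.382×15.8/(1.54−0.382) = 6.036/1.158 = 5.212 mg/L.
e^(−k_1 t) = e^(−0.382×0.4676) = 0.8364; e^(−k_a t) = e^(−1.54×0.4676) = 0.4867.
D = 5.212 × (0.8364 − 0.4867) + 3.84 × 0.4867 = 1.823 + 1.869 = 3.692 mg/L.
DO = C_s − D = 11.4 − 3.692 = 7.708 mg/L.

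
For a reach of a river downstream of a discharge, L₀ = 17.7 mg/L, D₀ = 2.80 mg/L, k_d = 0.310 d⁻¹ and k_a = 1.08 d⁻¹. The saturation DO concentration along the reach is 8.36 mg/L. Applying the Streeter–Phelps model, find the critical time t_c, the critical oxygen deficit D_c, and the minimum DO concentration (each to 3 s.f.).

t_c ≈ 0.973 d; D_c ≈ 3.76 mg/L; min DO ≈ 4.60 mg/L

At the critical point dD/dt = 0, so k_d L₀ e^(−k_d t) = k_a D. Substituting D(t) from the Streeter–Phelps equation and solving for t gives
t_c = ln[(k_a/k_d)(1 − D₀(k_a−k_d)/(k_d L₀))] / (k_a−k_d).
Here k_a−k_d = 0.7700 d⁻¹ and 1 − D₀(k_a−k_d)/(k_d L₀) = 1 − 2.80×0.7700/(0.310×17.7) = 0.6071, so
t_c = ln(3.484 × 0.6071) / 0.7700 = 0.7490 / 0.7700 = 0.9728 d.
D_c = (k_d/k_a) L₀ e^(−k_d t_c) = (0.310/1.08) × 17.7 × e^(−0.310×0.9728) = 0.2870 × 17.7 × 0.7397 = 3.758 mg/L.
Minimum DO = C_s − D_c = 8.36 − 3.758 = 4.602 mg/L.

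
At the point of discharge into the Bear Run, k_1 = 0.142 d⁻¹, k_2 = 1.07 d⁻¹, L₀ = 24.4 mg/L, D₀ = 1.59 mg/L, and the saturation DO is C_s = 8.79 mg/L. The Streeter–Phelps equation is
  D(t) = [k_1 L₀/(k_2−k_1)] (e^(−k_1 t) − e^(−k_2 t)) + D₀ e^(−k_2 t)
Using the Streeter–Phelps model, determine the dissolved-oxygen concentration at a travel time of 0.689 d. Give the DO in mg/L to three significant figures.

k_1 L₀/(k_2−k_1) = 0.142×24.4/(1.07−0.142) = 3.465/0.9280 = 3.734 mg/L.
e^(−k_1 t) = e^(−0.142×0.6890) = 0.9068; e^(−k_2 t) = e^(−1.07×0.6890) = 0.4784.
D = 3.734 × (0.9068 − 0.4784) + 1.59 × 0.4784 = 1.599 + 0.7607 = 2.360 mg/L.
DO = C_s − D = 8.79 − 2.360 = 6.430 mg/L.

DO ≈ 6.43 mg/L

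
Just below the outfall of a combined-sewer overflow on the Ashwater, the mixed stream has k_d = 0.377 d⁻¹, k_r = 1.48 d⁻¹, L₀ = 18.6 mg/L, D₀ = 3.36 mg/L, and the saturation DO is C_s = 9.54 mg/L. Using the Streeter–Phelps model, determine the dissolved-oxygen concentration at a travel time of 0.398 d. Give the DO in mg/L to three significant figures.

DO ≈ 5.73 mg/L

k_d L₀/(k_r−k_d) = 0.377×18.6/(1.48−0.377) = 7.012/1.103 = 6.357 mg/L.
e^(−k_d t) = e^(−0.377×0.3980) = 0.8607; e^(−k_r t) = e^(−1.48×0.3980) = 0.5549.
D = 6.357 × (0.8607 − 0.5549) + 3.36 × 0.5549 = 1.944 + 1.864 = 3.808 mg/L.
DO = C_s − D = 9.54 − 3.808 = 5.732 mg/L.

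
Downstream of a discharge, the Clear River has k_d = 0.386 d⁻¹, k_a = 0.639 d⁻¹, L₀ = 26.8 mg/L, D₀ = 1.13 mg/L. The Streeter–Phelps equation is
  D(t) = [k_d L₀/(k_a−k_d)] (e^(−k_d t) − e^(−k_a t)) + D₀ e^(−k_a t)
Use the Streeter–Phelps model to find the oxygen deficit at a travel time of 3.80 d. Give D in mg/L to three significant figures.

D ≈ 5.92 mg/L

k_d L₀/(k_a−k_d) = 0.386×26.8/(0.639−0.386) = 10.34/0.2530 = 40.89 mg/L.
e^(−k_d t) = e^(−0.386×3.800) = 0.2307; e^(−k_a t) = e^(−0.639×3.800) = 0.08820.
D = 40.89 × (0.2307 − 0.08820) + 1.13 × 0.08820 = 5.825 + 0.09966 = 5.925 mg/L.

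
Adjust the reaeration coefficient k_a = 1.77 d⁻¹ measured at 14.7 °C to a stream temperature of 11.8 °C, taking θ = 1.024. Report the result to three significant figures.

k_a ≈ 1.65 d⁻¹

k_a(T₂) = k_a(T₁) · θ^(T₂−T₁) = 1.77 × 1.024^(11.8−14.7)
= 1.77 × 1.024^-2.90 = 1.77 × 0.9335 = 1.652 d⁻¹.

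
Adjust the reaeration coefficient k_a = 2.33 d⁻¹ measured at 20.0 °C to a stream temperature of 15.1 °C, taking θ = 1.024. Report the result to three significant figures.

k_a ≈ 2.07 d⁻¹

k_a(T₂) = k_a(T₁) · θ^(T₂−T₁) = 2.33 × 1.024^(15.1−20.0)
= 2.33 × 1.024^-4.90 = 2.33 × 0.8903 = 2.074 d⁻¹.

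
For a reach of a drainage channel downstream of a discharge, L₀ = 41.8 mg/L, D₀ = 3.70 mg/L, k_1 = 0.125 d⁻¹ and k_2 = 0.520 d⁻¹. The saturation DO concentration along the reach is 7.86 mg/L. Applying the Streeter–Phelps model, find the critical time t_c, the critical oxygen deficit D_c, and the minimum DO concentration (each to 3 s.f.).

At the critical point dD/dt = 0, so k_1 L₀ e^(−k_1 t) = k_2 D. Substituting D(t) from the Streeter–Phelps equation and solving for t gives
t_c = ln[(k_2/k_1)(1 − D₀(k_2−k_1)/(k_1 L₀))] / (k_2−k_1).
Here k_2−k_1 = 0.3950 d⁻¹ and 1 − D₀(k_2−k_1)/(k_1 L₀) = 1 − 3.70×0.3950/(0.125×41.8) = 0.7203, so
t_c = ln(4.160 × 0.7203) / 0.3950 = 1.097 / 0.3950 = 2.778 d.
D_c = (k_1/k_2) L₀ e^(−k_1 t_c) = (0.125/0.520) × 41.8 × e^(−0.125×2.778) = 0.2404 × 41.8 × 0.7066 = 7.100 mg/L.
Minimum DO = C_s − D_c = 7.86 − 7.100 = 0.7600 mg/L.

t_c ≈ 2.78 d; D_c ≈ 7.10 mg/L; min DO ≈ 0.760 mg/L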